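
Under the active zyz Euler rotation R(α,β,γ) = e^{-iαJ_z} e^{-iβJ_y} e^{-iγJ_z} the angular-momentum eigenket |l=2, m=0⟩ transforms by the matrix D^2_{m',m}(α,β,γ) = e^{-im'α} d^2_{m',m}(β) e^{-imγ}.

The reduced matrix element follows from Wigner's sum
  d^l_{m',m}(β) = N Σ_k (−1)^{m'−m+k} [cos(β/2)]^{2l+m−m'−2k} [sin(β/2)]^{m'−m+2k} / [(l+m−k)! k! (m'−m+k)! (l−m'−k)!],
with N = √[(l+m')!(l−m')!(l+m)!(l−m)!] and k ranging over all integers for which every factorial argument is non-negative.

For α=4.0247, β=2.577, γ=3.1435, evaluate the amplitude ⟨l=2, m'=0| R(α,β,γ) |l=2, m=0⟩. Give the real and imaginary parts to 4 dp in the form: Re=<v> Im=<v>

Re=0.5705 Im=0.0000

D^2_{0,0}(4.0247,2.577,3.1435) = e^{-i·0·4.0247}·d^2_{0,0}(2.577)·e^{-i·0·3.1435}. Compute d first:
c=cos(2.577/2)=0.278562, s=sin(2.577/2)=0.960418; N=√[2·2·2·2]=4.000000
The bounds max(0,m−m')=0 and min(l+m,l−m')=2 give 3 terms
  k=0: (−1)^0·4.0000/(4)·0.2786^4·0.9604^0 = +0.006021
  k=1: (−1)^1·4.0000/(1)·0.2786^2·0.9604^2 = -0.286302
  k=2: (−1)^2·4.0000/(4)·0.2786^0·0.9604^4 = +0.850828
d^2_{0,0}(2.577) = +0.006021 -0.286302 +0.850828 = +0.570547
D = (+1.000000+0.000000i)·(+0.570547)·(+1.000000+0.000000i) = +0.570547+0.000000i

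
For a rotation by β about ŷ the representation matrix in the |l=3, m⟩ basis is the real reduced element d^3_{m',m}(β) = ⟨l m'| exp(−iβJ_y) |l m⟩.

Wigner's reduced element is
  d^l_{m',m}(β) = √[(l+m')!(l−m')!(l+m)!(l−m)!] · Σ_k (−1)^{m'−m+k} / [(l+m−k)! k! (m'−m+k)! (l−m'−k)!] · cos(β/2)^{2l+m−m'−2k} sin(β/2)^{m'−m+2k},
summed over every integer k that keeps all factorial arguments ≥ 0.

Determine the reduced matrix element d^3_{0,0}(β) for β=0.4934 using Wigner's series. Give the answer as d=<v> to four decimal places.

d=0.3868

d^3_{0,0}(β=0.4934) via Wigner's sum:
With c≡cos(β/2)=0.969724 and s≡sin(β/2)=0.244205, N=[6·6·6·6]^{1/2}=36.000000
k∈{0,1,2,3} keeps every argument non-negative
  k=0: (−1)^0·36.0000/(36)·0.9697^6·0.2442^0 = +0.831549
  k=1: (−1)^1·36.0000/(4)·0.9697^4·0.2442^2 = -0.474618
  k=2: (−1)^2·36.0000/(4)·0.9697^2·0.2442^4 = +0.030099
  k=3: (−1)^3·36.0000/(36)·0.9697^0·0.2442^6 = -0.000212
d^3_{0,0}(0.4934) = +0.831549 -0.474618 +0.030099 -0.000212 = +0.386818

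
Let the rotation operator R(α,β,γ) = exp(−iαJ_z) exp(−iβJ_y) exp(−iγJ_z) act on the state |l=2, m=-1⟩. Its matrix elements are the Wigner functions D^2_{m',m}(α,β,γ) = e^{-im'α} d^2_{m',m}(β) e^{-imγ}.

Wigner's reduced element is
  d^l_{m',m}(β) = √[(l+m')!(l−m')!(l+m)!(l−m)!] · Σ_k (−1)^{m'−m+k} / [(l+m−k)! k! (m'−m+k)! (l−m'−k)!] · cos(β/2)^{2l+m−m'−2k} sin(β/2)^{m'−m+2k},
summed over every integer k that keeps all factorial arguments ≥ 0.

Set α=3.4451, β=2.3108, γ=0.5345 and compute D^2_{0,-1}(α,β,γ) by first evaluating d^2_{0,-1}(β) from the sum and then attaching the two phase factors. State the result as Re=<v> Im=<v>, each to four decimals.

Re=0.5248 Im=0.3107

First d^2_{0,-1}(β=2.3108), then the phase factors e^{-i(0)α} and e^{-i(-1)γ}:
With c≡cos(β/2)=0.403553 and s≡sin(β/2)=0.914956, N=[2·2·1·6]^{1/2}=4.898979
k∈{0,1} keeps every argument non-negative
  k=0: (−1)^1·4.8990/(2)·0.4036^3·0.9150^1 = -0.147291
  k=1: (−1)^2·4.8990/(2)·0.4036^1·0.9150^3 = +0.757141
d^2_{0,-1}(2.3108) = -0.147291 +0.757141 = +0.609850
Phases: e^{-i·(0)·3.4451}=+1.000000+0.000000i, e^{-i·(-1)·0.5345}=+0.860523+0.509411i ⇒ D=+0.524791+0.310664i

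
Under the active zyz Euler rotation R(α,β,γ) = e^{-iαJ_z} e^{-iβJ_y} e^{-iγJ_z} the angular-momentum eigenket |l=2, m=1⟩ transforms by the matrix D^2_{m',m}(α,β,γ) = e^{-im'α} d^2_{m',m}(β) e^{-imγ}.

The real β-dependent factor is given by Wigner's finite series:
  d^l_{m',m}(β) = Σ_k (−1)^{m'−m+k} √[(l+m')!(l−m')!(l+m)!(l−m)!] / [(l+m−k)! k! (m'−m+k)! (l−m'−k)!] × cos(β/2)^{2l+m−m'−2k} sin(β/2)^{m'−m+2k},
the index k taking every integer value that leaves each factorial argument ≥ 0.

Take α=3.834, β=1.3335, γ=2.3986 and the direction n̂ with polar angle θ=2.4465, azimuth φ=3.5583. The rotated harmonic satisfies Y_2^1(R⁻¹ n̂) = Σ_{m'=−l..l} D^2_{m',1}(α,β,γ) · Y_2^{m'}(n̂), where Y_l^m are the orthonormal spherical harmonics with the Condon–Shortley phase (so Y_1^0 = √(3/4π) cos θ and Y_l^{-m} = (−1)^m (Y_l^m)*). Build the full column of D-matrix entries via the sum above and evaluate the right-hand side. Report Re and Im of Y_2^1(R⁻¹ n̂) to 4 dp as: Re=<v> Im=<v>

Need the full column D^2_{m',1} for m'=−2..2 at α=3.834, β=1.3335, γ=2.3986.
cos(β/2)=0.785836, sin(β/2)=0.618435
d^2_{-2,1}: single k=3 term ⇒ +0.371745;  D = +0.196523-0.315551i
d^2_{-1,1}: k∈[2..3] ⇒ +0.708555 -0.146277 = +0.562277;  D = +0.075898+0.557131i
d^2_{0,1}: k∈[1..2] ⇒ +0.735132 -0.455292 = +0.279840;  D = -0.206087-0.189310i
d^2_{1,1}: k∈[0..1] ⇒ +0.381353 -0.708555 = -0.327202;  D = -0.326783-0.016545i
d^2_{2,1}: single k=0 term ⇒ -0.600233;  D = +0.480790-0.359333i
Y_2^{m'}(θ=2.4465,φ=3.5583) and Σ D·Y over m':
  (+0.1965-0.3156i)·(+0.1065-0.1173i)  (+0.0759+0.5571i)·(+0.3475-0.1538i)  (-0.2061-0.1893i)·(+0.2427+0.0000i)  (-0.3268-0.0165i)·(-0.3475-0.1538i)  (+0.4808-0.3593i)·(+0.1065+0.1173i)
Y_2^1(R⁻¹ n̂) = +0.250341+0.153428i

Re=0.2503 Im=0.1534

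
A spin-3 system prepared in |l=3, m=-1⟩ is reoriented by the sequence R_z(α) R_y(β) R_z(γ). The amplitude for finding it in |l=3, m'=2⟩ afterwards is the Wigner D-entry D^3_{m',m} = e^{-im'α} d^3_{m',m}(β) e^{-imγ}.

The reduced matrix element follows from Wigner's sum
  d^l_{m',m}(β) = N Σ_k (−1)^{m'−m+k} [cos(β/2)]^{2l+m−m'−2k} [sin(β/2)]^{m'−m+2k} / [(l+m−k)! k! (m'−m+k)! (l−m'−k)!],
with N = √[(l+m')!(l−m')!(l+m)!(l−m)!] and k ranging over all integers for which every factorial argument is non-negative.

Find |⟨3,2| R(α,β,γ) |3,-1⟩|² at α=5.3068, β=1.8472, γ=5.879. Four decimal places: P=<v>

D^3_{2,-1}(5.3068,1.8472,5.879) = e^{-i·2·5.3068}·d^3_{2,-1}(1.8472)·e^{-i·-1·5.879}. Compute d first:
c=cos(1.8472/2)=0.602952, s=sin(1.8472/2)=0.797777; N=√[120·1·2·24]=75.894664
The bounds max(0,m−m')=0 and min(l+m,l−m')=1 give 2 terms
  k=0: (−1)^3·75.8947/(12)·0.6030^3·0.7978^3 = -0.703920
  k=1: (−1)^4·75.8947/(24)·0.6030^1·0.7978^5 = +0.616157
d^3_{2,-1}(1.8472) = -0.703920 +0.616157 = -0.087763
|D^3_{2,-1}|² = |d^3_{2,-1}(β)|² = (-0.087763)² = 0.007702 (the z-rotation phases have unit modulus)

P=0.0077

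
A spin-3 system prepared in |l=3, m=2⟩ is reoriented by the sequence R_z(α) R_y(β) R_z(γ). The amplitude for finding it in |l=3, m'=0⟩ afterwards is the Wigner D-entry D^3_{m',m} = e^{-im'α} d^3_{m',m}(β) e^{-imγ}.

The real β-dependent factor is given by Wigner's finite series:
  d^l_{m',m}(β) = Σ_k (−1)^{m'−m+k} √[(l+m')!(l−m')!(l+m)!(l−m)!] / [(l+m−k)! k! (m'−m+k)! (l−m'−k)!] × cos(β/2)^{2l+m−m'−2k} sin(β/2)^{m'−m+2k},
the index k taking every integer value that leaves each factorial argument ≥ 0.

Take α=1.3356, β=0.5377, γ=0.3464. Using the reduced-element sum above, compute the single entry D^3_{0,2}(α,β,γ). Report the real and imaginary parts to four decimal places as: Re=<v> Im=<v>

First d^3_{0,2}(β=0.5377), then the phase factors e^{-i(0)α} and e^{-i(2)γ}:
c=cos(0.5377/2)=0.964077, s=sin(0.5377/2)=0.265623; N=√[6·6·120·1]=65.726707
k: max(0,(2)−(0))=2 … min(3+(2),3−(0))=3
  k=2: (−1)^0·65.7267/(12)·0.9641^4·0.2656^2 = +0.333840
  k=3: (−1)^1·65.7267/(12)·0.9641^2·0.2656^4 = -0.025342
d^3_{0,2}(0.5377) = +0.333840 -0.025342 = +0.308498
Phases: e^{-i·(0)·1.3356}=+1.000000+0.000000i, e^{-i·(2)·0.3464}=+0.769461-0.638694i ⇒ D=+0.237377-0.197036i

Re=0.2374 Im=-0.1970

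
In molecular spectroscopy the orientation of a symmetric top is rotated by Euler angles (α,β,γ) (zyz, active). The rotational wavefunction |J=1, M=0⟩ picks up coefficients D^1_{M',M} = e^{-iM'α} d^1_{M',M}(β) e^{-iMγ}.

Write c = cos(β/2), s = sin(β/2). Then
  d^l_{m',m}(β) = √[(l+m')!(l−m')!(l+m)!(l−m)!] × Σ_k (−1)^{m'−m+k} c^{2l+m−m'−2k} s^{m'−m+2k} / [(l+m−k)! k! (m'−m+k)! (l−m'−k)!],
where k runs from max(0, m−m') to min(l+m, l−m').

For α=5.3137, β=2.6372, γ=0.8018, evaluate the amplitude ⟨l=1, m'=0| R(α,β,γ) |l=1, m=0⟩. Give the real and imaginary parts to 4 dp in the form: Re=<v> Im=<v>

Re=-0.8755 Im=0.0000

First d^1_{0,0}(β=2.6372), then the phase factors e^{-i(0)α} and e^{-i(0)γ}:
With c≡cos(β/2)=0.249531 and s≡sin(β/2)=0.968367, N=[1·1·1·1]^{1/2}=1.000000
The bounds max(0,m−m')=0 and min(l+m,l−m')=1 give 2 terms
  k=0: (−1)^0·1.0000/(1)·0.2495^2·0.9684^0 = +0.062266
  k=1: (−1)^1·1.0000/(1)·0.2495^0·0.9684^2 = -0.937734
d^1_{0,0}(2.6372) = +0.062266 -0.937734 = -0.875468
Attach z-rotation phases: D = e^{-i(0)(5.3137)}·(-0.875468)·e^{-i(0)(0.8018)} = -0.875468+0.000000i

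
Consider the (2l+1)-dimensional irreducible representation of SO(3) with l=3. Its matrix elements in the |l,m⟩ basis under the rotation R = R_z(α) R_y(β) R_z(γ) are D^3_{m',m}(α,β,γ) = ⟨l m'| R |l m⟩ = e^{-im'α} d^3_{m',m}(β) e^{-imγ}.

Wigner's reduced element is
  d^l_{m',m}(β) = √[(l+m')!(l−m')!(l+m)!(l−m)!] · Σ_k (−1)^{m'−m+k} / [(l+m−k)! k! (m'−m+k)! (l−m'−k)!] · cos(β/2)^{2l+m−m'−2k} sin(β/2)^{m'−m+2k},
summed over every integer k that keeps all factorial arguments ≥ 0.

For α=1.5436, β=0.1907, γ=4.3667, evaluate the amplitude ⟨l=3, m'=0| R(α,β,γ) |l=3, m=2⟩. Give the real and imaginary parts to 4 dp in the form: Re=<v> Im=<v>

First d^3_{0,2}(β=0.1907), then the phase factors e^{-i(0)α} and e^{-i(2)γ}:
c=cos(0.1907/2)=0.995458, s=sin(0.1907/2)=0.095206; N=√[6·6·120·1]=65.726707
The bounds max(0,m−m')=2 and min(l+m,l−m')=3 give 2 terms
  k=2: (−1)^0·65.7267/(12)·0.9955^4·0.0952^2 = +0.048750
  k=3: (−1)^1·65.7267/(12)·0.9955^2·0.0952^4 = -0.000446
d^3_{0,2}(0.1907) = +0.048750 -0.000446 = +0.048304
Phases: e^{-i·(0)·1.5436}=+1.000000+0.000000i, e^{-i·(2)·4.3667}=-0.770368-0.637599i ⇒ D=-0.037212-0.030799i

Re=-0.0372 Im=-0.0308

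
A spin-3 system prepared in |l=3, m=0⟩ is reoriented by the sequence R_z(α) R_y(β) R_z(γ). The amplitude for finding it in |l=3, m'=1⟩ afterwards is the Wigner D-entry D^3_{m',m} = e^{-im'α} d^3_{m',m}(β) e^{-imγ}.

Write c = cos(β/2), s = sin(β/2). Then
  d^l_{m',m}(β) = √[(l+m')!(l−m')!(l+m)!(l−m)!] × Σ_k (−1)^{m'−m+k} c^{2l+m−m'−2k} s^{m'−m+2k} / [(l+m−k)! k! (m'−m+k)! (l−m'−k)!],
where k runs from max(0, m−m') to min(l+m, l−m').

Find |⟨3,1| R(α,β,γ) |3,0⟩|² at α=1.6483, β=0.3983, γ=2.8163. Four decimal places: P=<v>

D^3_{1,0}(1.6483,0.3983,2.8163) = e^{-i·1·1.6483}·d^3_{1,0}(0.3983)·e^{-i·0·2.8163}. Compute d first:
Half-angle: c=0.980235, s=0.197836. N=√(24·2·6·6)=41.569219
The bounds max(0,m−m')=0 and min(l+m,l−m')=2 give 3 terms
  k=0: (−1)^1·41.5692/(12)·0.9802^5·0.1978^1 = -0.620223
  k=1: (−1)^2·41.5692/(4)·0.9802^3·0.1978^3 = +0.075791
  k=2: (−1)^3·41.5692/(12)·0.9802^1·0.1978^5 = -0.001029
d^3_{1,0}(0.3983) = -0.620223 +0.075791 -0.001029 = -0.545460
|D^3_{1,0}|² = |d^3_{1,0}(β)|² = (-0.545460)² = 0.297527 (the z-rotation phases have unit modulus)

P=0.2975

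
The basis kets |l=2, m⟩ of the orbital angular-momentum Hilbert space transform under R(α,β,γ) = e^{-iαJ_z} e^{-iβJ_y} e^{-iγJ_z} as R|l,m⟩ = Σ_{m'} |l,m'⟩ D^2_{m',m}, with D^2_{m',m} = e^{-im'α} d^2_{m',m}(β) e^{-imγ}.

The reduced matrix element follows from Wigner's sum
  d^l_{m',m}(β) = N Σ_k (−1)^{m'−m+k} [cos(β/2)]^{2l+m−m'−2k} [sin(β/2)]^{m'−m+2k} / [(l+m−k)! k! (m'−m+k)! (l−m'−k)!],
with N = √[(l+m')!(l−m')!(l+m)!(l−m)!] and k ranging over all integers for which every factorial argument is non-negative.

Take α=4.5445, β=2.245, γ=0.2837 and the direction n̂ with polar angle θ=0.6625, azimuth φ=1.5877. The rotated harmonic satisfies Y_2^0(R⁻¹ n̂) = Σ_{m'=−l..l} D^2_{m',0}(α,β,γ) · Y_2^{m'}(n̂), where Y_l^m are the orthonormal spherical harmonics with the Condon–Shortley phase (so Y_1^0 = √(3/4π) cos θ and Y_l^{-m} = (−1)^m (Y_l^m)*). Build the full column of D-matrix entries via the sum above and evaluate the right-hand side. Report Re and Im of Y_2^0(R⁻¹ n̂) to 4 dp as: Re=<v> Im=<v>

Need the full column D^2_{m',0} for m'=−2..2 at α=4.5445, β=2.245, γ=0.2837.
cos(β/2)=0.433431, sin(β/2)=0.901187
d^2_{-2,0}: single k=2 term ⇒ +0.373719;  D = -0.352848+0.123142i
d^2_{-1,0}: k∈[1..2] ⇒ +0.179742 -0.777034 = -0.597292;  D = +0.099808+0.588894i
d^2_{0,0}: k∈[0..2] ⇒ +0.035292 -0.610280 +0.659568 = +0.084580;  D = +0.084580+0.000000i
d^2_{1,0}: k∈[0..1] ⇒ -0.179742 +0.777034 = +0.597292;  D = -0.099808+0.588894i
d^2_{2,0}: single k=0 term ⇒ +0.373719;  D = -0.352848-0.123142i
Y_2^{m'}(θ=0.6625,φ=1.5877) and Σ D·Y over m':
  (-0.3528+0.1231i)·(-0.1461+0.0049i)  (+0.0998+0.5889i)·(-0.0063-0.3746i)  (+0.0846+0.0000i)·(+0.2728+0.0000i)  (-0.0998+0.5889i)·(+0.0063-0.3746i)  (-0.3528-0.1231i)·(-0.1461-0.0049i)
Y_2^0(R⁻¹ n̂) = +0.564878+0.000000i

Re=0.5649 Im=0.0000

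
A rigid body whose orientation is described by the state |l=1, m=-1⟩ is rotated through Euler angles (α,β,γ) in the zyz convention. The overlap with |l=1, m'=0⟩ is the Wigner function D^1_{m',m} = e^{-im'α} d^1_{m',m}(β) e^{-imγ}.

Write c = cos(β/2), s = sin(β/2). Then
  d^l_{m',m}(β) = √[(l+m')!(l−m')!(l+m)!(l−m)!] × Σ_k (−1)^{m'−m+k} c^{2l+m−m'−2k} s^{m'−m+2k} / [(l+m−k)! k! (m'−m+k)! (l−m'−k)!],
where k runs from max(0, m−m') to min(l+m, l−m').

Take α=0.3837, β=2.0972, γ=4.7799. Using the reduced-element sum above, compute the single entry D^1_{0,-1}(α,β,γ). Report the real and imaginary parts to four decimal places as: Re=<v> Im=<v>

Re=-0.0412 Im=0.6100

Split into d^1_{0,-1}(β=2.0972) × two z-phases.
Half-angle: c=0.498785, s=0.866726. N=√(1·1·1·2)=1.414214
k∈{0} keeps every argument non-negative
  k=0: (−1)^1·1.4142/(1)·0.4988^1·0.8667^1 = -0.611378
d^1_{0,-1}(2.0972) = -0.611378
Attach z-rotation phases: D = e^{-i(0)(0.3837)}·(-0.611378)·e^{-i(-1)(4.7799)} = -0.041243+0.609986i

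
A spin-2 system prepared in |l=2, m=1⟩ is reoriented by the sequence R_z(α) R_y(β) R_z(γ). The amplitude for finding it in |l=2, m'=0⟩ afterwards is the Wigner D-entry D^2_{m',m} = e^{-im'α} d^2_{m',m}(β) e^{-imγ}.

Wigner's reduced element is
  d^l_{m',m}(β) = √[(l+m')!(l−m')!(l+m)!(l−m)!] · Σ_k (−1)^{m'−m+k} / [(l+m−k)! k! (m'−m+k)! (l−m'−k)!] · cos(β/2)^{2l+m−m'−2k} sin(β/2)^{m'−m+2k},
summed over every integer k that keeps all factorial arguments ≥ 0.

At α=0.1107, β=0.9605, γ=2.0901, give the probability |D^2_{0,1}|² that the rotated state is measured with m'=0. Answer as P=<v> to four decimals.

P=0.3309

First d^2_{0,1}(β=0.9605), then the phase factors e^{-i(0)α} and e^{-i(1)γ}:
c=cos(0.9605/2)=0.886879, s=sin(0.9605/2)=0.462001; N=√[2·2·6·1]=4.898979
k∈{1,2} keeps every argument non-negative
  k=1: (−1)^0·4.8990/(2)·0.8869^3·0.4620^1 = +0.789427
  k=2: (−1)^1·4.8990/(2)·0.8869^1·0.4620^3 = -0.214224
d^2_{0,1}(0.9605) = +0.789427 -0.214224 = +0.575203
|D^2_{0,1}|² = |d^2_{0,1}(β)|² = (+0.575203)² = 0.330859 (the z-rotation phases have unit modulus)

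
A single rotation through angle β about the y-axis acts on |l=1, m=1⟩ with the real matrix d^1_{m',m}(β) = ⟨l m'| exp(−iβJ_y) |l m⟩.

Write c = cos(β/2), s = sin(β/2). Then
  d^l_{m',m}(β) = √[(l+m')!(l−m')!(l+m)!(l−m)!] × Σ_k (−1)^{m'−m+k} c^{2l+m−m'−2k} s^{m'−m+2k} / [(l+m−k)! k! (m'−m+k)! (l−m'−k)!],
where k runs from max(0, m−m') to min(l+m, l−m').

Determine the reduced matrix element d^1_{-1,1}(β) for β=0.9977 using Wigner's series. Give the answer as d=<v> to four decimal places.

d=0.2289

d^1_{-1,1}(β=0.9977) via Wigner's sum:
Half-angle: c=0.878133, s=0.478416. N=√(1·2·2·1)=2.000000
Admissible k: 2..2 (factorial args all ≥0)
  k=2: (−1)^0·2.0000/(2)·0.8781^0·0.4784^2 = +0.228882
d^1_{-1,1}(0.9977) = +0.228882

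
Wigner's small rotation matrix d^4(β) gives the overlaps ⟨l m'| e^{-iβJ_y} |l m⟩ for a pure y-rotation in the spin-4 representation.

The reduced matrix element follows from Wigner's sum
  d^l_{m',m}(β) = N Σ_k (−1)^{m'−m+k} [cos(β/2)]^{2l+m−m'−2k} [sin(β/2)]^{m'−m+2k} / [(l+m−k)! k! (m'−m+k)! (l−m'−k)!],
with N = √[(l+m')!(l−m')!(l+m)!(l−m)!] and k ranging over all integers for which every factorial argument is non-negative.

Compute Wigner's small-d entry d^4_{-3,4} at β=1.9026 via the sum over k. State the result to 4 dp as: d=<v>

d^4_{-3,4}(β=1.9026) via Wigner's sum:
c=cos(1.9026/2)=0.580625, s=sin(1.9026/2)=0.814171; N=√[1·5040·40320·1]=14255.272709
The bounds max(0,m−m')=7 and min(l+m,l−m')=7 give 1 term
  k=7: (−1)^0·14255.2727/(5040)·0.5806^1·0.8142^7 = +0.389449
d^4_{-3,4}(1.9026) = +0.389449

d=0.3894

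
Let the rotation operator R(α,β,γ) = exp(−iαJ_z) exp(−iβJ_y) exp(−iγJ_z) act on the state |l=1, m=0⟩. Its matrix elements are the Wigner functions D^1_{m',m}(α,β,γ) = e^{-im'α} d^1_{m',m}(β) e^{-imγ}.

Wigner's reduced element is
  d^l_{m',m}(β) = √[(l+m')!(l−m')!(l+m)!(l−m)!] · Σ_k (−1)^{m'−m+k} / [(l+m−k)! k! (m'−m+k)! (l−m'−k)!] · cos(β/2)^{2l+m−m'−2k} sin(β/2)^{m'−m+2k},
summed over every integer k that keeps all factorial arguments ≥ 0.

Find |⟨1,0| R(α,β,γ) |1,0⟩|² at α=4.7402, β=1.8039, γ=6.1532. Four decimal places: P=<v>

Split into d^1_{0,0}(β=1.8039) × two z-phases.
Half-angle: c=0.620081, s=0.784538. N=√(1·1·1·1)=1.000000
Admissible k: 0..1 (factorial args all ≥0)
  k=0: (−1)^0·1.0000/(1)·0.6201^2·0.7845^0 = +0.384501
  k=1: (−1)^1·1.0000/(1)·0.6201^0·0.7845^2 = -0.615499
d^1_{0,0}(1.8039) = +0.384501 -0.615499 = -0.230998
|D^1_{0,0}|² = |d^1_{0,0}(β)|² = (-0.230998)² = 0.053360 (the z-rotation phases have unit modulus)

P=0.0534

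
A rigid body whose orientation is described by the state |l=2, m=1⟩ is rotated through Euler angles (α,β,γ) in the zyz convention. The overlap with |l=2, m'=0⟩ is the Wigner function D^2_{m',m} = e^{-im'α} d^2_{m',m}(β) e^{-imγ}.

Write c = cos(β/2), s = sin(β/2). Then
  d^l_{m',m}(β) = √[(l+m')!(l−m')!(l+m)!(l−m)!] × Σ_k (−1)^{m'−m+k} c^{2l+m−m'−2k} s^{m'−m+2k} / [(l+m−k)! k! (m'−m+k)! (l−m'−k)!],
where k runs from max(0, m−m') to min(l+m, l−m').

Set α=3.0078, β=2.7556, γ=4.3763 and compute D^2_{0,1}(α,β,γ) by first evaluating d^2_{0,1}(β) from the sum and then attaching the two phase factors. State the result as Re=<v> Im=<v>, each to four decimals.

First d^2_{0,1}(β=2.7556), then the phase factors e^{-i(0)α} and e^{-i(1)γ}:
With c≡cos(β/2)=0.191800 and s≡sin(β/2)=0.981434, N=[2·2·6·1]^{1/2}=4.898979
Admissible k: 1..2 (factorial args all ≥0)
  k=1: (−1)^0·4.8990/(2)·0.1918^3·0.9814^1 = +0.016962
  k=2: (−1)^1·4.8990/(2)·0.1918^1·0.9814^3 = -0.444128
d^2_{0,1}(2.7556) = +0.016962 -0.444128 = -0.427166
D = (+1.000000+0.000000i)·(-0.427166)·(-0.329797+0.944052i) = +0.140878-0.403267i

Re=0.1409 Im=-0.4033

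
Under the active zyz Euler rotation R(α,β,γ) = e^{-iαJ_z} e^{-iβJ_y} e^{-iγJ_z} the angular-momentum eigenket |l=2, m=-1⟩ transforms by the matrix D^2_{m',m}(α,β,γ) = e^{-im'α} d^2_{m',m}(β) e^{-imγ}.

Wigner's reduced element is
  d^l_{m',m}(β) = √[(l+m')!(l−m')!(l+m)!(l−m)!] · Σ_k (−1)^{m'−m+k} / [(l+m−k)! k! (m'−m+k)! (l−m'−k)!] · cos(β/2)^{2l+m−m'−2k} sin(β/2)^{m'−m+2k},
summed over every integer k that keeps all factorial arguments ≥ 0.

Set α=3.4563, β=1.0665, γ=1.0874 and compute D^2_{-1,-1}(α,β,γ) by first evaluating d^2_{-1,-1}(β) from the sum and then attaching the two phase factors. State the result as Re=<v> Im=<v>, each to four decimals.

D^2_{-1,-1}(3.4563,1.0665,1.0874) = e^{-i·-1·3.4563}·d^2_{-1,-1}(1.0665)·e^{-i·-1·1.0874}. Compute d first:
Half-angle: c=0.861160, s=0.508335. N=√(1·6·1·6)=6.000000
k∈{0,1} keeps every argument non-negative
  k=0: (−1)^0·6.0000/(6)·0.8612^4·0.5083^0 = +0.549964
  k=1: (−1)^1·6.0000/(2)·0.8612^2·0.5083^2 = -0.574894
d^2_{-1,-1}(1.0665) = +0.549964 -0.574894 = -0.024930
Attach z-rotation phases: D = e^{-i(-1)(3.4563)}·(-0.024930)·e^{-i(-1)(1.0874)} = +0.004186+0.024576i

Re=0.0042 Im=0.0246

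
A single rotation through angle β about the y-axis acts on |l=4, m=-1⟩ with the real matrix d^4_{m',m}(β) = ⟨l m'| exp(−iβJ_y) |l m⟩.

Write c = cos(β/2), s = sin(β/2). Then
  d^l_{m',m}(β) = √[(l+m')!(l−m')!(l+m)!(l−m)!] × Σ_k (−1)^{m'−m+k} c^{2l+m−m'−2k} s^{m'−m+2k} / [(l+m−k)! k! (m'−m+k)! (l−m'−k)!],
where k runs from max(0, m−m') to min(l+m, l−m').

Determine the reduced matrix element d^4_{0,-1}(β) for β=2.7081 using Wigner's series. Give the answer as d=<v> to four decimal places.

d^4_{0,-1}(β=2.7081) via Wigner's sum:
c=cos(2.7081/2)=0.215053, s=sin(2.7081/2)=0.976602; N=√[24·24·6·120]=643.987578
The bounds max(0,m−m')=0 and min(l+m,l−m')=3 give 4 terms
  k=0: (−1)^1·643.9876/(144)·0.2151^7·0.9766^1 = -0.000093
  k=1: (−1)^2·643.9876/(24)·0.2151^5·0.9766^3 = +0.011496
  k=2: (−1)^3·643.9876/(24)·0.2151^3·0.9766^5 = -0.237079
  k=3: (−1)^4·643.9876/(144)·0.2151^1·0.9766^7 = +0.814864
d^4_{0,-1}(2.7081) = -0.000093 +0.011496 -0.237079 +0.814864 = +0.589188

d=0.5892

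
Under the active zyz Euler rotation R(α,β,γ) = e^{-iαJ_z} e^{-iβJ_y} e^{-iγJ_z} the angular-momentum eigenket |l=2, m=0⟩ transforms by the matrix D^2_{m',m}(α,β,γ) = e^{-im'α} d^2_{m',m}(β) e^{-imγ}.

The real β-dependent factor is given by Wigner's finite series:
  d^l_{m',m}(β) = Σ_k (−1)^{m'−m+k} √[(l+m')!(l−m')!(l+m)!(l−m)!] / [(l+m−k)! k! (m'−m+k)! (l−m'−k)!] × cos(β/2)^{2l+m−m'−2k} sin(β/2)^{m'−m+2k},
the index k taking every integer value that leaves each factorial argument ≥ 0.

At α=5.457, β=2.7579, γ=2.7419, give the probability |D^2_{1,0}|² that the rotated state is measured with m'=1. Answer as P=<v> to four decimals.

P=0.1807

D^2_{1,0}(5.457,2.7579,2.7419) = e^{-i·1·5.457}·d^2_{1,0}(2.7579)·e^{-i·0·2.7419}. Compute d first:
Half-angle: c=0.190672, s=0.981654. N=√(6·1·2·2)=4.898979
The bounds max(0,m−m')=0 and min(l+m,l−m')=1 give 2 terms
  k=0: (−1)^1·4.8990/(2)·0.1907^3·0.9817^1 = -0.016668
  k=1: (−1)^2·4.8990/(2)·0.1907^1·0.9817^3 = +0.441811
d^2_{1,0}(2.7579) = -0.016668 +0.441811 = +0.425143
|D^2_{1,0}|² = |d^2_{1,0}(β)|² = (+0.425143)² = 0.180747 (the z-rotation phases have unit modulus)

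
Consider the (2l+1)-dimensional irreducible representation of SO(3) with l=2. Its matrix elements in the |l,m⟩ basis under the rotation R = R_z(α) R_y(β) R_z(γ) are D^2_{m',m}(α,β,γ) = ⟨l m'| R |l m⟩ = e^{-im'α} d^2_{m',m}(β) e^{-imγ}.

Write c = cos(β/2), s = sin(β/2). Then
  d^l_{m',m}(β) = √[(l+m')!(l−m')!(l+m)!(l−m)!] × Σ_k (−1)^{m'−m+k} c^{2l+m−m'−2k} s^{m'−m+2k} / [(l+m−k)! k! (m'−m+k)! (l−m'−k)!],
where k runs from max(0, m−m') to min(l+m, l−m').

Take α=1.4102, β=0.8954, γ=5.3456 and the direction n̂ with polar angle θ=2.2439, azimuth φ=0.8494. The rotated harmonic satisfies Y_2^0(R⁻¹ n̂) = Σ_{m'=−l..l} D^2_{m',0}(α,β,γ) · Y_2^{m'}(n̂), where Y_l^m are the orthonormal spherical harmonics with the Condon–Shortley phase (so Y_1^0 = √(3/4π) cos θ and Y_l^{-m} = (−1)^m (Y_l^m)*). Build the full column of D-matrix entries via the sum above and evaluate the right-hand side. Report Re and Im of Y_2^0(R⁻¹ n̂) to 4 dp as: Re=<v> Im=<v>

Re=-0.3001 Im=0.0000

Need the full column D^2_{m',0} for m'=−2..2 at α=1.4102, β=0.8954, γ=5.3456.
cos(β/2)=0.901445, sin(β/2)=0.432893
d^2_{-2,0}: single k=2 term ⇒ +0.373006;  D = -0.353931+0.117757i
d^2_{-1,0}: k∈[1..2] ⇒ +0.776738 -0.179126 = +0.597612;  D = +0.095562+0.589922i
d^2_{0,0}: k∈[0..2] ⇒ +0.660324 -0.609117 +0.035118 = +0.086325;  D = +0.086325+0.000000i
d^2_{1,0}: k∈[0..1] ⇒ -0.776738 +0.179126 = -0.597612;  D = -0.095562+0.589922i
d^2_{2,0}: single k=0 term ⇒ +0.373006;  D = -0.353931-0.117757i
Y_2^{m'}(θ=2.2439,φ=0.8494) and Σ D·Y over m':
  (-0.3539+0.1178i)·(-0.0301-0.2342i)  (+0.0956+0.5899i)·(-0.2487+0.2828i)  (+0.0863+0.0000i)·(+0.0523+0.0000i)  (-0.0956+0.5899i)·(+0.2487+0.2828i)  (-0.3539-0.1178i)·(-0.0301+0.2342i)
Y_2^0(R⁻¹ n̂) = -0.300131+0.000000i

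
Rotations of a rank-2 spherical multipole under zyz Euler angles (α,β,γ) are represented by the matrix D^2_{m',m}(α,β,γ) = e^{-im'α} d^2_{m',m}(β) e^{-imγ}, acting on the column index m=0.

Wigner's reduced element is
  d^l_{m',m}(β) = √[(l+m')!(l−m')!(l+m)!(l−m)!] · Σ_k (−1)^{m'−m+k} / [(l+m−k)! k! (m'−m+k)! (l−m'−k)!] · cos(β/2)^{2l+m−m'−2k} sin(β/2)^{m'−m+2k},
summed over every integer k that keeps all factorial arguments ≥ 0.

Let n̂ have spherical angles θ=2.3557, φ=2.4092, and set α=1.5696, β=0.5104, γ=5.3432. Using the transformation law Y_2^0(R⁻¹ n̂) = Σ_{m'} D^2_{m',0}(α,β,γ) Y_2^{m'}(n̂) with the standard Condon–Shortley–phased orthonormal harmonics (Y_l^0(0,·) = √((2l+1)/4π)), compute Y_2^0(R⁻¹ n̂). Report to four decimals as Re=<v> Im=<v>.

Need the full column D^2_{m',0} for m'=−2..2 at α=1.5696, β=0.5104, γ=5.3432.
cos(β/2)=0.967613, sin(β/2)=0.252439
d^2_{-2,0}: single k=2 term ⇒ +0.146148;  D = -0.146147+0.000350i
d^2_{-1,0}: k∈[1..2] ⇒ +0.560192 -0.038128 = +0.522064;  D = +0.000625+0.522063i
d^2_{0,0}: k∈[0..2] ⇒ +0.876610 -0.238658 +0.004061 = +0.642013;  D = +0.642013+0.000000i
d^2_{1,0}: k∈[0..1] ⇒ -0.560192 +0.038128 = -0.522064;  D = -0.000625+0.522063i
d^2_{2,0}: single k=0 term ⇒ +0.146148;  D = -0.146147-0.000350i
Y_2^{m'}(θ=2.3557,φ=2.4092) and Σ D·Y over m':
  (-0.1461+0.0003i)·(+0.0205+0.1922i)  (+0.0006+0.5221i)·(+0.2872+0.2583i)  (+0.6420+0.0000i)·(+0.1572+0.0000i)  (-0.0006+0.5221i)·(-0.2872+0.2583i)  (-0.1461-0.0003i)·(+0.0205-0.1922i)
Y_2^0(R⁻¹ n̂) = -0.174492-0.000000i

Re=-0.1745 Im=0.0000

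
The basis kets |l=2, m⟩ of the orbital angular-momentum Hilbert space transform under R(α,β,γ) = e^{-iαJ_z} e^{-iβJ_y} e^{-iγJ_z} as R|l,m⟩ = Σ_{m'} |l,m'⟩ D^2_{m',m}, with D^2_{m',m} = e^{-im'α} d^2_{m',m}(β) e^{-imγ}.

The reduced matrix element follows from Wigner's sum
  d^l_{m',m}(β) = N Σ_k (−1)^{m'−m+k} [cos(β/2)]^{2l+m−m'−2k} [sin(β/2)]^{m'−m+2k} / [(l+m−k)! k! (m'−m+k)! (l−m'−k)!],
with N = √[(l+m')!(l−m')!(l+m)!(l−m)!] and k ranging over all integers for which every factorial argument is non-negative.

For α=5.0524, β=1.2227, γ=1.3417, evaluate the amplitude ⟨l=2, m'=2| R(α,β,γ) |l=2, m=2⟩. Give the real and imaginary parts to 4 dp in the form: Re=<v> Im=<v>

Re=0.4386 Im=-0.0989

D^2_{2,2}(5.0524,1.2227,1.3417) = e^{-i·2·5.0524}·d^2_{2,2}(1.2227)·e^{-i·2·1.3417}. Compute d first:
Half-angle: c=0.818874, s=0.573973. N=√(24·1·24·1)=24.000000
Admissible k: 0..0 (factorial args all ≥0)
  k=0: (−1)^0·24.0000/(24)·0.8189^4·0.5740^0 = +0.449643
d^2_{2,2}(1.2227) = +0.449643
D = (-0.777559+0.628810i)·(+0.449643)·(-0.896853-0.442328i) = +0.438625-0.098928i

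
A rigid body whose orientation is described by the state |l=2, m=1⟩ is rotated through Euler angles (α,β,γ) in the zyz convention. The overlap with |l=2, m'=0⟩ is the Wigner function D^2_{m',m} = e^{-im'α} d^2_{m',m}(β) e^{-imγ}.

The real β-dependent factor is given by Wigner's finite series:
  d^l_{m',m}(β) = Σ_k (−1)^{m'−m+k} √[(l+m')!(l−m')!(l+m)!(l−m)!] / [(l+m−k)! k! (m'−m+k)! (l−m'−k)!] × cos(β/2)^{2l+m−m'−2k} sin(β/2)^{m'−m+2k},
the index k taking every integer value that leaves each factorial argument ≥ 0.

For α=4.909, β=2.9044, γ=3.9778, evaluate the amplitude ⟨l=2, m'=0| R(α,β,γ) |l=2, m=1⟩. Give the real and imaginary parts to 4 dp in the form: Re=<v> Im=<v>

Re=0.1875 Im=-0.2076

First d^2_{0,1}(β=2.9044), then the phase factors e^{-i(0)α} and e^{-i(1)γ}:
Half-angle: c=0.118319, s=0.992976. N=√(2·2·6·1)=4.898979
k: max(0,(1)−(0))=1 … min(2+(1),2−(0))=2
  k=1: (−1)^0·4.8990/(2)·0.1183^3·0.9930^1 = +0.004029
  k=2: (−1)^1·4.8990/(2)·0.1183^1·0.9930^3 = -0.283755
d^2_{0,1}(2.9044) = +0.004029 -0.283755 = -0.279727
D = (+1.000000+0.000000i)·(-0.279727)·(-0.670282+0.742106i) = +0.187496-0.207587i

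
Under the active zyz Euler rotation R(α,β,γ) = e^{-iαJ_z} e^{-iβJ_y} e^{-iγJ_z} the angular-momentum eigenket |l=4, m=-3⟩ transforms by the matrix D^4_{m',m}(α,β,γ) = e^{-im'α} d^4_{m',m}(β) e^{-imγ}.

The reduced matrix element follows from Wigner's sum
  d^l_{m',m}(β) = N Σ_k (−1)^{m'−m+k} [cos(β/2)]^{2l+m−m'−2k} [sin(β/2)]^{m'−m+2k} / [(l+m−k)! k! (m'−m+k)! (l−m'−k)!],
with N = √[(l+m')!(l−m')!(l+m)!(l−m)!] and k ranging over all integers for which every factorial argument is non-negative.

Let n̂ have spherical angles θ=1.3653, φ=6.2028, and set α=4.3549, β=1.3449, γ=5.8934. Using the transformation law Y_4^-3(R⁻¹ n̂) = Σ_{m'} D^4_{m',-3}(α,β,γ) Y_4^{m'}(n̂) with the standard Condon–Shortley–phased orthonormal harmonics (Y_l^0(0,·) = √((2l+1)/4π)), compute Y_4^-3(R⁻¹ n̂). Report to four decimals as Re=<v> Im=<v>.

Re=-0.2308 Im=0.0985

Need the full column D^4_{m',-3} for m'=−4..4 at α=4.3549, β=1.3449, γ=5.8934.
cos(β/2)=0.782298, sin(β/2)=0.622904
d^4_{-4,-3}: single k=1 term ⇒ +0.315916;  D = -0.270593-0.163041i
d^4_{-3,-3}: k∈[0..1] ⇒ +0.140274 -0.622550 = -0.482276;  D = -0.377710+0.299874i
d^4_{-2,-3}: k∈[0..1] ⇒ -0.417918 +0.794896 = +0.376979;  D = +0.116270+0.358600i
d^4_{-1,-3}: k∈[0..1] ⇒ +0.705905 -0.745922 = -0.040017;  D = +0.039979+0.001758i
d^4_{0,-3}: k∈[0..1] ⇒ -0.837894 +0.531236 = -0.306658;  D = -0.119825+0.282278i
d^4_{1,-3}: k∈[0..1] ⇒ +0.745922 -0.283755 = +0.462167;  D = +0.335336+0.318038i
d^4_{2,-3}: k∈[0..1] ⇒ -0.503975 +0.106509 = -0.397466;  D = +0.357137-0.174449i
d^4_{3,-3}: k∈[0..1] ⇒ +0.250248 -0.022666 = +0.227582;  D = -0.022016-0.226515i
d^4_{4,-3}: single k=0 term ⇒ -0.080513;  D = -0.077795-0.020745i
Y_4^{m'}(θ=1.3653,φ=6.2028) and Σ D·Y over m':
  (-0.2706-0.1630i)·(+0.3856+0.1284i)  (-0.3777+0.2999i)·(+0.2327+0.0572i)  (+0.1163+0.3586i)·(-0.2242-0.0364i)  (+0.0400+0.0018i)·(-0.2551-0.0206i)  (-0.1198+0.2823i)·(+0.1916+0.0000i)  (+0.3353+0.3180i)·(+0.2551-0.0206i)  (+0.3571-0.1744i)·(-0.2242+0.0364i)  (-0.0220-0.2265i)·(-0.2327+0.0572i)  (-0.0778-0.0207i)·(+0.3856-0.1284i)
Y_4^-3(R⁻¹ n̂) = -0.230829+0.098517i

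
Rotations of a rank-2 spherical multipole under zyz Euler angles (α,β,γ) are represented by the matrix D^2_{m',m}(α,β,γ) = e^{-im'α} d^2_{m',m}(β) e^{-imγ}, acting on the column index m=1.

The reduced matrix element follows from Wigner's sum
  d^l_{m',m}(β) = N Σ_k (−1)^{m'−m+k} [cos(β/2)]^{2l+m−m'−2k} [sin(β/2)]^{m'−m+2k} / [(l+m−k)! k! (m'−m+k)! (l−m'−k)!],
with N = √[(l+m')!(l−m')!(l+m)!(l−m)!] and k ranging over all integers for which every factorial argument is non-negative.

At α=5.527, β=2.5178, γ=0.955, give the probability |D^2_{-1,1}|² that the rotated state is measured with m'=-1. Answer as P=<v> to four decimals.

First d^2_{-1,1}(β=2.5178), then the phase factors e^{-i(-1)α} and e^{-i(1)γ}:
c=cos(2.5178/2)=0.306864, s=sin(2.5178/2)=0.951753; N=√[1·6·6·1]=6.000000
Admissible k: 2..3 (factorial args all ≥0)
  k=2: (−1)^0·6.0000/(2)·0.3069^2·0.9518^2 = +0.255895
  k=3: (−1)^1·6.0000/(6)·0.3069^0·0.9518^4 = -0.820536
d^2_{-1,1}(2.5178) = +0.255895 -0.820536 = -0.564641
|D^2_{-1,1}|² = |d^2_{-1,1}(β)|² = (-0.564641)² = 0.318819 (the z-rotation phases have unit modulus)

P=0.3188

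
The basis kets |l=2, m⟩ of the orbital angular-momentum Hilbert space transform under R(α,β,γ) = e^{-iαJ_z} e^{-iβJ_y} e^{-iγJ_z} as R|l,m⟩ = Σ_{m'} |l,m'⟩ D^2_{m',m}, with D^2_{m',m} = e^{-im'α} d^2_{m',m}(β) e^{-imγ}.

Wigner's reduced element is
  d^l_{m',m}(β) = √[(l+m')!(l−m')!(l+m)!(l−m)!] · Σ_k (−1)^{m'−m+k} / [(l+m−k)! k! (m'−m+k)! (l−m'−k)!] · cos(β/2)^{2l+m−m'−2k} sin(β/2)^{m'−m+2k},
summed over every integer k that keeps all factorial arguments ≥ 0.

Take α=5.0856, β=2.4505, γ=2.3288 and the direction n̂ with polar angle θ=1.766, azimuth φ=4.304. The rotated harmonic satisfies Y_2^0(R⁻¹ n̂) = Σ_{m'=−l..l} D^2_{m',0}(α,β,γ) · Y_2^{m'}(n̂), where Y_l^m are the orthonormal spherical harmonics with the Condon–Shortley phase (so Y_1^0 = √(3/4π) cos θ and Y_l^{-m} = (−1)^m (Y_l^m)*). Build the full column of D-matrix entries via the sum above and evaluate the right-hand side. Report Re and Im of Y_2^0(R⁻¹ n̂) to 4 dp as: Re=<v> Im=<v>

Need the full column D^2_{m',0} for m'=−2..2 at α=5.0856, β=2.4505, γ=2.3288.
cos(β/2)=0.338711, sin(β/2)=0.940891
d^2_{-2,0}: single k=2 term ⇒ +0.248778;  D = -0.182634-0.168924i
d^2_{-1,0}: k∈[1..2] ⇒ +0.089557 -0.691070 = -0.601512;  D = -0.219316+0.560105i
d^2_{0,0}: k∈[0..2] ⇒ +0.013162 -0.406253 +0.783712 = +0.390621;  D = +0.390621+0.000000i
d^2_{1,0}: k∈[0..1] ⇒ -0.089557 +0.691070 = +0.601512;  D = +0.219316+0.560105i
d^2_{2,0}: single k=0 term ⇒ +0.248778;  D = -0.182634+0.168924i
Y_2^{m'}(θ=1.766,φ=4.304) and Σ D·Y over m':
  (-0.1826-0.1689i)·(-0.2545-0.2710i)  (-0.2193+0.5601i)·(+0.0584-0.1349i)  (+0.3906+0.0000i)·(-0.2798+0.0000i)  (+0.2193+0.5601i)·(-0.0584-0.1349i)  (-0.1826+0.1689i)·(-0.2545+0.2710i)
Y_2^0(R⁻¹ n̂) = +0.017636+0.000000i

Re=0.0176 Im=0.0000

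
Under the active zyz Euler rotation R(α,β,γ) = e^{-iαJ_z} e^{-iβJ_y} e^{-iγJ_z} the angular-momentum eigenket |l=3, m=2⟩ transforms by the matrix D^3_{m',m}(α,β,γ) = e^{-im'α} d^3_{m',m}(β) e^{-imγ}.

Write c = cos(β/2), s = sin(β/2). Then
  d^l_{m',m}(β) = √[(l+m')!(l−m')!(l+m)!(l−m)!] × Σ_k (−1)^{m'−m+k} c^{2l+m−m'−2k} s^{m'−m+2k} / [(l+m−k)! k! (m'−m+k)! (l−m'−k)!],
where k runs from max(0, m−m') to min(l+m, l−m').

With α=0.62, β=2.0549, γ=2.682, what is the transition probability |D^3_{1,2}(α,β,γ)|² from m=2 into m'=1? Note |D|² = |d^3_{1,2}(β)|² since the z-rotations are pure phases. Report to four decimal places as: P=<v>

D^3_{1,2}(0.62,2.0549,2.682) = e^{-i·1·0.62}·d^3_{1,2}(2.0549)·e^{-i·2·2.682}. Compute d first:
With c≡cos(β/2)=0.517003 and s≡sin(β/2)=0.855983, N=[24·2·120·1]^{1/2}=75.894664
The bounds max(0,m−m')=1 and min(l+m,l−m')=2 give 2 terms
  k=1: (−1)^0·75.8947/(24)·0.5170^5·0.8560^1 = +0.099984
  k=2: (−1)^1·75.8947/(12)·0.5170^3·0.8560^3 = -0.548158
d^3_{1,2}(2.0549) = +0.099984 -0.548158 = -0.448174
|D^3_{1,2}|² = |d^3_{1,2}(β)|² = (-0.448174)² = 0.200860 (the z-rotation phases have unit modulus)

P=0.2009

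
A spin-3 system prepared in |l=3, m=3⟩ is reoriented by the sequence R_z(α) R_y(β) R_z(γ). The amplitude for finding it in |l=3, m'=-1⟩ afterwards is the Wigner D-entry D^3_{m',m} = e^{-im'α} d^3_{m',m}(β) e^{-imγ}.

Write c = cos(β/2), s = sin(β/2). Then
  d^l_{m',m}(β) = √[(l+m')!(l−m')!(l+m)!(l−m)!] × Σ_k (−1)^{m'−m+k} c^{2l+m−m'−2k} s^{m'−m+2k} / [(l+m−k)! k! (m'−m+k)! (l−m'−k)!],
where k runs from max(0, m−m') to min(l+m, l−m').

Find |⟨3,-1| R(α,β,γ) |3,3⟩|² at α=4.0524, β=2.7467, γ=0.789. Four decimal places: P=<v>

First d^3_{-1,3}(β=2.7467), then the phase factors e^{-i(-1)α} and e^{-i(3)γ}:
c=cos(2.7467/2)=0.196166, s=sin(2.7467/2)=0.980571; N=√[2·24·720·1]=185.903201
k: max(0,(3)−(-1))=4 … min(3+(3),3−(-1))=4
  k=4: (−1)^0·185.9032/(48)·0.1962^2·0.9806^4 = +0.137787
d^3_{-1,3}(2.7467) = +0.137787
|D^3_{-1,3}|² = |d^3_{-1,3}(β)|² = (+0.137787)² = 0.018985 (the z-rotation phases have unit modulus)

P=0.0190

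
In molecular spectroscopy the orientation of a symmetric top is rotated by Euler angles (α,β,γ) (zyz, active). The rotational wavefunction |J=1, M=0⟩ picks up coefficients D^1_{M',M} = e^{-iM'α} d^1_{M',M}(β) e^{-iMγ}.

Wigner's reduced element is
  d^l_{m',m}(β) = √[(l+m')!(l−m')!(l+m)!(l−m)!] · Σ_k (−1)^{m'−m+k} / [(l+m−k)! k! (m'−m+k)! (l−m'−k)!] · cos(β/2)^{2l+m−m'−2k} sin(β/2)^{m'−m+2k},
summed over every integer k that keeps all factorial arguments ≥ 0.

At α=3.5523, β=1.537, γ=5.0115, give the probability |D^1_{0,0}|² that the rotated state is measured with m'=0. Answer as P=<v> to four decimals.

P=0.0011

Split into d^1_{0,0}(β=1.537) × two z-phases.
c=cos(1.537/2)=0.718954, s=sin(1.537/2)=0.695058; N=√[1·1·1·1]=1.000000
k: max(0,(0)−(0))=0 … min(1+(0),1−(0))=1
  k=0: (−1)^0·1.0000/(1)·0.7190^2·0.6951^0 = +0.516895
  k=1: (−1)^1·1.0000/(1)·0.7190^0·0.6951^2 = -0.483105
d^1_{0,0}(1.537) = +0.516895 -0.483105 = +0.033790
|D^1_{0,0}|² = |d^1_{0,0}(β)|² = (+0.033790)² = 0.001142 (the z-rotation phases have unit modulus)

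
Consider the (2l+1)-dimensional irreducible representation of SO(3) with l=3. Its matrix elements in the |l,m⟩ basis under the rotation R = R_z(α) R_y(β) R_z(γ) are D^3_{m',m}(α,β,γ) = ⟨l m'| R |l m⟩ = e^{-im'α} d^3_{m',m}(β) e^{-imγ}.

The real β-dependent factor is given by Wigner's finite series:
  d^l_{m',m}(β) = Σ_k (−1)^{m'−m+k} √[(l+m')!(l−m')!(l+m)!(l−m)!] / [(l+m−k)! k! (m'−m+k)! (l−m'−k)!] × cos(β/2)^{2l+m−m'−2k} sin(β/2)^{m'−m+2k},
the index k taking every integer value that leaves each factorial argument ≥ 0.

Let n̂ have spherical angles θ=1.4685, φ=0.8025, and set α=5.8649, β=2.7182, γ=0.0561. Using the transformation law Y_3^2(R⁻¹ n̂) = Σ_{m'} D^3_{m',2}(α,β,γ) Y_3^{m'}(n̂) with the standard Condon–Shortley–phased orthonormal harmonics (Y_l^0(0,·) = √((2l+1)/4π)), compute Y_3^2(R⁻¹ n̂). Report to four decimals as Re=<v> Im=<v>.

Need the full column D^3_{m',2} for m'=−3..3 at α=5.8649, β=2.7182, γ=0.0561.
cos(β/2)=0.210119, sin(β/2)=0.977676
d^3_{-3,2}: single k=5 term ⇒ +0.459743;  D = +0.093021-0.450234i
d^3_{-2,2}: k∈[4..5] ⇒ +0.201687 -0.873312 = -0.671625;  D = -0.391344+0.545829i
d^3_{-1,2}: k∈[3..4] ⇒ +0.054829 -0.593525 = -0.538696;  D = -0.464659+0.272555i
d^3_{0,2}: k∈[2..3] ⇒ +0.010205 -0.220938 = -0.210733;  D = -0.209408+0.023595i
d^3_{1,2}: k∈[1..2] ⇒ +0.001266 -0.054829 = -0.053563;  D = -0.051073-0.016140i
d^3_{2,2}: k∈[0..1] ⇒ +0.000086 -0.009316 = -0.009230;  D = -0.006912-0.006116i
d^3_{3,2}: single k=0 term ⇒ -0.000981;  D = -0.000407-0.000892i
Y_3^{m'}(θ=1.4685,φ=0.8025) and Σ D·Y over m':
  (+0.0930-0.4502i)·(-0.3049-0.2751i)  (-0.3913+0.5458i)·(-0.0035-0.1032i)  (-0.4647+0.2726i)·(-0.2118+0.2191i)  (-0.2094+0.0236i)·(-0.1123+0.0000i)  (-0.0511-0.0161i)·(+0.2118+0.2191i)  (-0.0069-0.0061i)·(-0.0035+0.1032i)  (-0.0004-0.0009i)·(+0.3049-0.2751i)
Y_3^2(R⁻¹ n̂) = -0.039321-0.027487i

Re=-0.0393 Im=-0.0275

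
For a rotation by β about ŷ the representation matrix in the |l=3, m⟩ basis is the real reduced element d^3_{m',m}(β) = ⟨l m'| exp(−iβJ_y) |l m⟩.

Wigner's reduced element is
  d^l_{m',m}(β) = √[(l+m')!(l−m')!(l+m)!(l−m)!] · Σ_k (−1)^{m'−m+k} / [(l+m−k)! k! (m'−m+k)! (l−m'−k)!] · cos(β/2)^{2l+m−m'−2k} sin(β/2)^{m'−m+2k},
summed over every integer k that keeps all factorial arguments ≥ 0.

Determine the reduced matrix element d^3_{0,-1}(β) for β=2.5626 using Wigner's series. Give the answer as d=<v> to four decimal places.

d=-0.5930

d^3_{0,-1}(β=2.5626) via Wigner's sum:
With c≡cos(β/2)=0.285470 and s≡sin(β/2)=0.958388, N=[6·6·2·24]^{1/2}=41.569219
k: max(0,(-1)−(0))=0 … min(3+(-1),3−(0))=2
  k=0: (−1)^1·41.5692/(12)·0.2855^5·0.9584^1 = -0.006294
  k=1: (−1)^2·41.5692/(4)·0.2855^3·0.9584^3 = +0.212821
  k=2: (−1)^3·41.5692/(12)·0.2855^1·0.9584^5 = -0.799570
d^3_{0,-1}(2.5626) = -0.006294 +0.212821 -0.799570 = -0.593043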